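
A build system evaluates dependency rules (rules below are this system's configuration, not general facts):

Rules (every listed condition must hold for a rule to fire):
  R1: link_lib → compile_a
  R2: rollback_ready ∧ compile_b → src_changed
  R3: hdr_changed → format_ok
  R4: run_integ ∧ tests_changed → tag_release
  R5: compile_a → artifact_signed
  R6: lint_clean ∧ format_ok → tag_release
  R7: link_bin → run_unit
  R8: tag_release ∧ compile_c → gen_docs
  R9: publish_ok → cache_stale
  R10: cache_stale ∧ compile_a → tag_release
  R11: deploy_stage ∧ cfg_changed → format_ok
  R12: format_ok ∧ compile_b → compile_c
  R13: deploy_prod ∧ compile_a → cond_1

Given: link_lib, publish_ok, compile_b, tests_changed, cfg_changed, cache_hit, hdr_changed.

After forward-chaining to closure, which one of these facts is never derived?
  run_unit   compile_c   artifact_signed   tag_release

run_unit

Round 1 fires R1, R3, R9, giving compile_a, format_ok, cache_stale.
Round 2 fires R5, R10, R12, giving artifact_signed, tag_release, compile_c.
Round 3 fires R8, giving gen_docs.
Derived: compile_c (round 2), tag_release (round 2), artifact_signed (round 2). run_unit never appears in any round.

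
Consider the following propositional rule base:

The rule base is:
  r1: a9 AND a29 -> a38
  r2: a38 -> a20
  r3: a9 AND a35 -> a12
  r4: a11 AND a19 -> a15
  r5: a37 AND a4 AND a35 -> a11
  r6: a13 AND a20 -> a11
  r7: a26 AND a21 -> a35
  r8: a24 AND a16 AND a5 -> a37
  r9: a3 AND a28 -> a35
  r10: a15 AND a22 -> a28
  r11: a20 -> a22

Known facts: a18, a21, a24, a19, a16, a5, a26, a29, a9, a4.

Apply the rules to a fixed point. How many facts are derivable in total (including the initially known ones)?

Round 1 fires r1, r7, r8, giving a38, a35, a37.
Round 2 fires r2, r3, r5, giving a20, a12, a11.
Round 3 fires r4, r11, giving a15, a22.
Round 4 fires r10, giving a28.
Closure: {a11, a12, a15, a16, a18, a19, a20, a21, a22, a24, a26, a28, a29, a35, a37, a38, a4, a5, a9} — 19 facts.

19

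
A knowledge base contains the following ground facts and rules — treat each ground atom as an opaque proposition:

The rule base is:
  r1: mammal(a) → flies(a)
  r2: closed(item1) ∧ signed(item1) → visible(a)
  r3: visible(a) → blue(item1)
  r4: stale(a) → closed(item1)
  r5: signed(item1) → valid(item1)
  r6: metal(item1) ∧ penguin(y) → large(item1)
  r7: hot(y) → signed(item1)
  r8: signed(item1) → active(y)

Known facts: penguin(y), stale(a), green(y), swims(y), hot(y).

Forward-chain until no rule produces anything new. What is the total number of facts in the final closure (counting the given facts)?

[1] r4 [stale(a) → closed(item1)]; r7 [hot(y) → signed(item1)]. ⇒ new: closed(item1), signed(item1).
[2] r2 [closed(item1) ∧ signed(item1) → visible(a)]; r5 [signed(item1) → valid(item1)]; r8 [signed(item1) → active(y)]. ⇒ new: visible(a), valid(item1), active(y).
[3] r3 [visible(a) → blue(item1)]. ⇒ new: blue(item1).
Closure: {active(y), blue(item1), closed(item1), green(y), hot(y), penguin(y), signed(item1), stale(a), swims(y), valid(item1), visible(a)} — 11 facts.

11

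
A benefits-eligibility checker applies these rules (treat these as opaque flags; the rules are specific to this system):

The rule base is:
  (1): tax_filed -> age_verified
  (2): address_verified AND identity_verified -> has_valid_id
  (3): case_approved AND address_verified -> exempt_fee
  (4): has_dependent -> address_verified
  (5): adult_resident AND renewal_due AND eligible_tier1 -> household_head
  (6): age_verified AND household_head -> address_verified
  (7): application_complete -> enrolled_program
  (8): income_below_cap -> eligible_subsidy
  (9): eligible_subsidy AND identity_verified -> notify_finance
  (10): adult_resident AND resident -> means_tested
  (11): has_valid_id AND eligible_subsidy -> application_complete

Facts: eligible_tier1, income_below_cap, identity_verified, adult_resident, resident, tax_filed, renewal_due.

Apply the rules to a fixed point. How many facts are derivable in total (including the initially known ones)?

16

Round 1: (1) [tax_filed -> age_verified]; (5) [adult_resident AND renewal_due AND eligible_tier1 -> household_head]; (8) [income_below_cap -> eligible_subsidy]; (10) [adult_resident AND resident -> means_tested]. New: age_verified, household_head, eligible_subsidy, means_tested.
Round 2: (6) [age_verified AND household_head -> address_verified]; (9) [eligible_subsidy AND identity_verified -> notify_finance]. New: address_verified, notify_finance.
Round 3: (2) [address_verified AND identity_verified -> has_valid_id]. New: has_valid_id.
Round 4: (11) [has_valid_id AND eligible_subsidy -> application_complete]. New: application_complete.
Round 5: (7) [application_complete -> enrolled_program]. New: enrolled_program.
Closure: {address_verified, adult_resident, age_verified, application_complete, eligible_subsidy, eligible_tier1, enrolled_program, has_valid_id, household_head, identity_verified, income_below_cap, means_tested, notify_finance, renewal_due, resident, tax_filed} — 16 facts.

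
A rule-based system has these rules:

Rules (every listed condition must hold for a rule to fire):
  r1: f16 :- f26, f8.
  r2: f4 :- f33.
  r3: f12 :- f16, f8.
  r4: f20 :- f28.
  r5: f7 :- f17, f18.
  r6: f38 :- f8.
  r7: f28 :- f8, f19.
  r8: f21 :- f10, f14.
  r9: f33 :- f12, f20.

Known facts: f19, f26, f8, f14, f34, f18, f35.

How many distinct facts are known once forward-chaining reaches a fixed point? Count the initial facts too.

Round 1 fires r1, r6, r7, giving f16, f38, f28.
Round 2 fires r3, r4, giving f12, f20.
Round 3 fires r9, giving f33.
Round 4 fires r2, giving f4.
Closure: {f12, f14, f16, f18, f19, f20, f26, f28, f33, f34, f35, f38, f4, f8} — 14 facts.

14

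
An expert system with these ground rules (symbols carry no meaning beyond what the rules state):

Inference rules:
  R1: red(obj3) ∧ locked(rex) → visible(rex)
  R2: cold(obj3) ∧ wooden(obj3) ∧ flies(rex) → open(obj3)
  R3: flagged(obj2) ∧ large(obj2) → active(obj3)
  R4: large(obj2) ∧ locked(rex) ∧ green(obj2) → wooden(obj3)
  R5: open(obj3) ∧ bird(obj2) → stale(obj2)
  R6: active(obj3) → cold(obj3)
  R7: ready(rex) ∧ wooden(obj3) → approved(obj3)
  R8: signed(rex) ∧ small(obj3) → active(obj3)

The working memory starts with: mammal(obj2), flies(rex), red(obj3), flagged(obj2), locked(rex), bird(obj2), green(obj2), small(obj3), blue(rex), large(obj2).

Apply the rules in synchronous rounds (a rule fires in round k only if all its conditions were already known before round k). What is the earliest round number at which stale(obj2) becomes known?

Round 1: R1 [red(obj3) ∧ locked(rex) → visible(rex)]; R3 [flagged(obj2) ∧ large(obj2) → active(obj3)]; R4 [large(obj2) ∧ locked(rex) ∧ green(obj2) → wooden(obj3)]. New: visible(rex), active(obj3), wooden(obj3).
Round 2: R6 [active(obj3) → cold(obj3)]. New: cold(obj3).
Round 3: R2 [cold(obj3) ∧ wooden(obj3) ∧ flies(rex) → open(obj3)]. New: open(obj3).
Round 4: R5 [open(obj3) ∧ bird(obj2) → stale(obj2)]. New: stale(obj2).
stale(obj2) first appears in round 4.

4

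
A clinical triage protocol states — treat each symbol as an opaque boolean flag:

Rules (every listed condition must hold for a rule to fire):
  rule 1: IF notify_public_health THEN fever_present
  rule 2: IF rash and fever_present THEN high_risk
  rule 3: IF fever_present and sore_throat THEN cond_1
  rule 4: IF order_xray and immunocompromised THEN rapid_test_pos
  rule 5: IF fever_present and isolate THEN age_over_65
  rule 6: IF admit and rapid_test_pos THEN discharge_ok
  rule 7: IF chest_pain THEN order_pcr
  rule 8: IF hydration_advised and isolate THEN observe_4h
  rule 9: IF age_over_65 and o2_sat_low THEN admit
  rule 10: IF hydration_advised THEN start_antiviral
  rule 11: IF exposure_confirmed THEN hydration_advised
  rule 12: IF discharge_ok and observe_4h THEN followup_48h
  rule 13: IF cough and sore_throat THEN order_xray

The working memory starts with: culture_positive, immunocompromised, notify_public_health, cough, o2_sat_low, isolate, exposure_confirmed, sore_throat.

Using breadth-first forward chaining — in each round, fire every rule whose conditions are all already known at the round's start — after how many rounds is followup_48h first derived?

5

Round 1: rule 1 [IF notify_public_health THEN fever_present]; rule 11 [IF exposure_confirmed THEN hydration_advised]; rule 13 [IF cough and sore_throat THEN order_xray]. Adds fever_present, hydration_advised, order_xray.
Round 2: rule 3 [IF fever_present and sore_throat THEN cond_1]; rule 4 [IF order_xray and immunocompromised THEN rapid_test_pos]; rule 5 [IF fever_present and isolate THEN age_over_65]; rule 8 [IF hydration_advised and isolate THEN observe_4h]; rule 10 [IF hydration_advised THEN start_antiviral]. Adds cond_1, rapid_test_pos, age_over_65, observe_4h, start_antiviral.
Round 3: rule 9 [IF age_over_65 and o2_sat_low THEN admit]. Adds admit.
Round 4: rule 6 [IF admit and rapid_test_pos THEN discharge_ok]. Adds discharge_ok.
Round 5: rule 12 [IF discharge_ok and observe_4h THEN followup_48h]. Adds followup_48h.
followup_48h first appears in round 5.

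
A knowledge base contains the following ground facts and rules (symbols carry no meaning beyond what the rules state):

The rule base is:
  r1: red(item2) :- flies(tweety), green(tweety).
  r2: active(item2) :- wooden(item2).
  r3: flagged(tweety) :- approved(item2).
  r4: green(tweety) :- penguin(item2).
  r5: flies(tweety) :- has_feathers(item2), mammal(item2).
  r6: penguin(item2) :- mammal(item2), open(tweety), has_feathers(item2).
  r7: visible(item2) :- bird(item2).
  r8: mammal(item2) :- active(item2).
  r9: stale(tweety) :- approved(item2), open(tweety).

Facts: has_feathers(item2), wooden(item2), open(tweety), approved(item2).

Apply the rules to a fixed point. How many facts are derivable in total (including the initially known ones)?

Round 1 — r2, r3, r9, derive active(item2), flagged(tweety), stale(tweety).
Round 2 — r8, derive mammal(item2).
Round 3 — r5, r6, derive flies(tweety), penguin(item2).
Round 4 — r4, derive green(tweety).
Round 5 — r1, derive red(item2).
Closure: {active(item2), approved(item2), flagged(tweety), flies(tweety), green(tweety), has_feathers(item2), mammal(item2), open(tweety), penguin(item2), red(item2), stale(tweety), wooden(item2)} — 12 facts.

12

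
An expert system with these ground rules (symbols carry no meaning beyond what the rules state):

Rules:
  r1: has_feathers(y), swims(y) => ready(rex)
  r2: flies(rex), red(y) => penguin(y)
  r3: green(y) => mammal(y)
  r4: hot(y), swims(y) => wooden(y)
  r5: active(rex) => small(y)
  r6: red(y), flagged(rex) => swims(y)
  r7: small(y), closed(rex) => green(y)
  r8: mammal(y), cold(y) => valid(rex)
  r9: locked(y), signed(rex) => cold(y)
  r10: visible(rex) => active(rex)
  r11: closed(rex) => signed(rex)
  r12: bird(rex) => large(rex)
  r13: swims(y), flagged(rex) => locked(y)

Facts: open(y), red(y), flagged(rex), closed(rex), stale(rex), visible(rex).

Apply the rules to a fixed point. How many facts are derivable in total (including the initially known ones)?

15

Round 1: r6 [red(y), flagged(rex) => swims(y)]; r10 [visible(rex) => active(rex)]; r11 [closed(rex) => signed(rex)]. New: swims(y), active(rex), signed(rex).
Round 2: r5 [active(rex) => small(y)]; r13 [swims(y), flagged(rex) => locked(y)]. New: small(y), locked(y).
Round 3: r7 [small(y), closed(rex) => green(y)]; r9 [locked(y), signed(rex) => cold(y)]. New: green(y), cold(y).
Round 4: r3 [green(y) => mammal(y)]. New: mammal(y).
Round 5: r8 [mammal(y), cold(y) => valid(rex)]. New: valid(rex).
Closure: {active(rex), closed(rex), cold(y), flagged(rex), green(y), locked(y), mammal(y), open(y), red(y), signed(rex), small(y), stale(rex), swims(y), valid(rex), visible(rex)} — 15 facts.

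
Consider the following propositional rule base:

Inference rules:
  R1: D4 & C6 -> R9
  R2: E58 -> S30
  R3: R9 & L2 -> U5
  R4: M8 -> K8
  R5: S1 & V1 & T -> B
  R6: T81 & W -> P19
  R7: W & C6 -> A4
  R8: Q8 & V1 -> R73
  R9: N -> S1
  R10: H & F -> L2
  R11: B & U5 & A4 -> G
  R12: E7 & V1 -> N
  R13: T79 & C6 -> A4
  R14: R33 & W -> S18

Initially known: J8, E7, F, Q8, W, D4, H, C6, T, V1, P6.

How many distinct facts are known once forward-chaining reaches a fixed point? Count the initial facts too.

Round 1: R1 [D4 & C6 -> R9]; R7 [W & C6 -> A4]; R8 [Q8 & V1 -> R73]; R10 [H & F -> L2]; R12 [E7 & V1 -> N]. New: R9, A4, R73, L2, N.
Round 2: R3 [R9 & L2 -> U5]; R9 [N -> S1]. New: U5, S1.
Round 3: R5 [S1 & V1 & T -> B]. New: B.
Round 4: R11 [B & U5 & A4 -> G]. New: G.
Closure: {A4, B, C6, D4, E7, F, G, H, J8, L2, N, P6, Q8, R73, R9, S1, T, U5, V1, W} — 20 facts.

20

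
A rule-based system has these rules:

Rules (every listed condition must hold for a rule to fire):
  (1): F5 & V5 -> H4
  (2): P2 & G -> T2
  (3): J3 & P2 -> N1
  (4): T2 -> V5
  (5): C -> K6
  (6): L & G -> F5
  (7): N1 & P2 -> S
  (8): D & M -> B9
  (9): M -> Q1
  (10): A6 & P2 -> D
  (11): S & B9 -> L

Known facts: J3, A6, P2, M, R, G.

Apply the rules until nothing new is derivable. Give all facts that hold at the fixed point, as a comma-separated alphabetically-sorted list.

A6, B9, D, F5, G, H4, J3, L, M, N1, P2, Q1, R, S, T2, V5

Round 1 — (2), (3), (9), (10), derive T2, N1, Q1, D.
Round 2 — (4), (7), (8), derive V5, S, B9.
Round 3 — (11), derive L.
Round 4 — (6), derive F5.
Round 5 — (1), derive H4.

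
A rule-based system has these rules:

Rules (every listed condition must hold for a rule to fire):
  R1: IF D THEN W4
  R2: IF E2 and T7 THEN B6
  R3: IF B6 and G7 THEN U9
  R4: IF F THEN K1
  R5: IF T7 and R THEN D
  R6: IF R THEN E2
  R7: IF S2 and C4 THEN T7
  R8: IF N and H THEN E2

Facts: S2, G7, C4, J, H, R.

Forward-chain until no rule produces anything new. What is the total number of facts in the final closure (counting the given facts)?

12

Round 1 fires R6, R7, giving E2, T7.
Round 2 fires R2, R5, giving B6, D.
Round 3 fires R1, R3, giving W4, U9.
Closure: {B6, C4, D, E2, G7, H, J, R, S2, T7, U9, W4} — 12 facts.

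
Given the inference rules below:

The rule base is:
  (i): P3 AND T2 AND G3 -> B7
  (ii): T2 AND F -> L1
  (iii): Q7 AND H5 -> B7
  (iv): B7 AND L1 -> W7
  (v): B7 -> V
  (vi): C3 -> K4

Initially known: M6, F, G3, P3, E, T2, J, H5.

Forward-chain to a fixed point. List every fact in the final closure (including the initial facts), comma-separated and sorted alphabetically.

B7, E, F, G3, H5, J, L1, M6, P3, T2, V, W7

Round 1: (i) [P3 AND T2 AND G3 -> B7]; (ii) [T2 AND F -> L1]. Adds B7, L1.
Round 2: (iv) [B7 AND L1 -> W7]; (v) [B7 -> V]. Adds W7, V.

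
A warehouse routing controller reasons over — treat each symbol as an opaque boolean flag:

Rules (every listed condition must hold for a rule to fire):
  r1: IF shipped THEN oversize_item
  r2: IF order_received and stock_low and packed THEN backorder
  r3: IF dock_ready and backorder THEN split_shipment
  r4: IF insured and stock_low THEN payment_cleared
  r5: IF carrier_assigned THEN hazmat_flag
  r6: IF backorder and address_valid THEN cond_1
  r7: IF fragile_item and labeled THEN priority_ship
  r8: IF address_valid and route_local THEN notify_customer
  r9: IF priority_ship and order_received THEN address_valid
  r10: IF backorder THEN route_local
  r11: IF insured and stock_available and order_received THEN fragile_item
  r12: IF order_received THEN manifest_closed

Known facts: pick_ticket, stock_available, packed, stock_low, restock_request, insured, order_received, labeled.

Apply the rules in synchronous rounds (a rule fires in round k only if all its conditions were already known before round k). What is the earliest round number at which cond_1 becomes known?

Round 1 — r2, r4, r11, r12, derive backorder, payment_cleared, fragile_item, manifest_closed.
Round 2 — r7, r10, derive priority_ship, route_local.
Round 3 — r9, derive address_valid.
Round 4 — r6, r8, derive cond_1, notify_customer.
cond_1 first appears in round 4.

4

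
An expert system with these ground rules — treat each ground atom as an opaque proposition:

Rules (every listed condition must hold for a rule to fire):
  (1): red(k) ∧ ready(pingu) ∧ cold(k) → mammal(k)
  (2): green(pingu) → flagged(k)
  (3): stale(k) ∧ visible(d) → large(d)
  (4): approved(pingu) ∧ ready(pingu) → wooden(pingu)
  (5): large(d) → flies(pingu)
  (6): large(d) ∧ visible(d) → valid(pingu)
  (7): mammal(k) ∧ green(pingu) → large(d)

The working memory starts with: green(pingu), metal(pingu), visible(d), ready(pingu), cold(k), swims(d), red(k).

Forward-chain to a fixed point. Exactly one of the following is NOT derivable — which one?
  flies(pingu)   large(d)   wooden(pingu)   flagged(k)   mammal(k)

Round 1 fires (1), (2), giving mammal(k), flagged(k).
Round 2 fires (7), giving large(d).
Round 3 fires (5), (6), giving flies(pingu), valid(pingu).
Derived: large(d) (round 2), flagged(k) (round 1), flies(pingu) (round 3), mammal(k) (round 1). wooden(pingu) never appears in any round.

wooden(pingu)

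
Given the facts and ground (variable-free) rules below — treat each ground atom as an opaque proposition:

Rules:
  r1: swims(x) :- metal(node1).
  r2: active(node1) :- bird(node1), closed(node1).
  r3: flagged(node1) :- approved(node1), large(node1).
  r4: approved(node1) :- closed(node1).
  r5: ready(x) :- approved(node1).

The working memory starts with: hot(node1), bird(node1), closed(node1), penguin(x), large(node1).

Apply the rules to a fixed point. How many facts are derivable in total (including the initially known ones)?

Round 1: r2 [active(node1) :- bird(node1), closed(node1).]; r4 [approved(node1) :- closed(node1).]. New: active(node1), approved(node1).
Round 2: r3 [flagged(node1) :- approved(node1), large(node1).]; r5 [ready(x) :- approved(node1).]. New: flagged(node1), ready(x).
Closure: {active(node1), approved(node1), bird(node1), closed(node1), flagged(node1), hot(node1), large(node1), penguin(x), ready(x)} — 9 facts.

9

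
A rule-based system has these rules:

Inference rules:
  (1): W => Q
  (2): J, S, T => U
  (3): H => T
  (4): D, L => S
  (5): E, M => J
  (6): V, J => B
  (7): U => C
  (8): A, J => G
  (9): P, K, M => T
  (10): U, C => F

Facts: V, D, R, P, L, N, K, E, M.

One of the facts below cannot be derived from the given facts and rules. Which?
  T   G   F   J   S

Round 1 — (4), (5), (9), derive S, J, T.
Round 2 — (2), (6), derive U, B.
Round 3 — (7), derive C.
Round 4 — (10), derive F.
Derived: T (round 1), J (round 1), F (round 4), S (round 1). G never appears in any round.

G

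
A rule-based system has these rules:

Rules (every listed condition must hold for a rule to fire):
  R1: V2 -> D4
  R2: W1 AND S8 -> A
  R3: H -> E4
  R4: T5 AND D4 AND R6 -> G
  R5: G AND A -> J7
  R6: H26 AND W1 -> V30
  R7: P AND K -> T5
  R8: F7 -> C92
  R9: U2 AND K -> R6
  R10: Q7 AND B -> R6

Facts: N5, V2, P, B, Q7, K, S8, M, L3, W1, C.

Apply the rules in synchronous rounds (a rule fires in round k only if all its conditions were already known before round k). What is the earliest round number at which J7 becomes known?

Round 1: R1 [V2 -> D4]; R2 [W1 AND S8 -> A]; R7 [P AND K -> T5]; R10 [Q7 AND B -> R6]. Adds D4, A, T5, R6.
Round 2: R4 [T5 AND D4 AND R6 -> G]. Adds G.
Round 3: R5 [G AND A -> J7]. Adds J7.
J7 first appears in round 3.

3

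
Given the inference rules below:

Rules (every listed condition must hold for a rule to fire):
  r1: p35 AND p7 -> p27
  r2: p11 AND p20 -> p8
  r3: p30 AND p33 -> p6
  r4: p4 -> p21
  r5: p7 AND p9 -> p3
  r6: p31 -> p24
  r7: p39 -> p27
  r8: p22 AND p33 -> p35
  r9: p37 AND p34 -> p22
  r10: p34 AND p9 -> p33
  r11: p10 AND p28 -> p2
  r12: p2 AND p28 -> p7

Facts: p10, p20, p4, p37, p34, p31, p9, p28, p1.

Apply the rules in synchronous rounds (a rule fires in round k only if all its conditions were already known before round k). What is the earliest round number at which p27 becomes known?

3

[1] r4 [p4 -> p21]; r6 [p31 -> p24]; r9 [p37 AND p34 -> p22]; r10 [p34 AND p9 -> p33]; r11 [p10 AND p28 -> p2]. ⇒ new: p21, p24, p22, p33, p2.
[2] r8 [p22 AND p33 -> p35]; r12 [p2 AND p28 -> p7]. ⇒ new: p35, p7.
[3] r1 [p35 AND p7 -> p27]; r5 [p7 AND p9 -> p3]. ⇒ new: p27, p3.
p27 first appears in round 3.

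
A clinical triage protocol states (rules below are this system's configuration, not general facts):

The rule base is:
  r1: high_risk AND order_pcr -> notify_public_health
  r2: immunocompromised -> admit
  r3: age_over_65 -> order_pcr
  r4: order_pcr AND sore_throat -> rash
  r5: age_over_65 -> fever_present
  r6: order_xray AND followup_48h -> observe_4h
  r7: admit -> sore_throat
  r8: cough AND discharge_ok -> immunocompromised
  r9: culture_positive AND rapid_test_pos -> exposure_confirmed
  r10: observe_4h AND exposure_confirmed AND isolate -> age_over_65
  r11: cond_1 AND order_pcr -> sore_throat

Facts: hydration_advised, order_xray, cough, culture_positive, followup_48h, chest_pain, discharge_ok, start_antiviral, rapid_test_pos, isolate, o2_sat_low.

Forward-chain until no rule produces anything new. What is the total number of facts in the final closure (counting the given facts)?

Round 1: r6 [order_xray AND followup_48h -> observe_4h]; r8 [cough AND discharge_ok -> immunocompromised]; r9 [culture_positive AND rapid_test_pos -> exposure_confirmed]. New: observe_4h, immunocompromised, exposure_confirmed.
Round 2: r2 [immunocompromised -> admit]; r10 [observe_4h AND exposure_confirmed AND isolate -> age_over_65]. New: admit, age_over_65.
Round 3: r3 [age_over_65 -> order_pcr]; r5 [age_over_65 -> fever_present]; r7 [admit -> sore_throat]. New: order_pcr, fever_present, sore_throat.
Round 4: r4 [order_pcr AND sore_throat -> rash]. New: rash.
Closure: {admit, age_over_65, chest_pain, cough, culture_positive, discharge_ok, exposure_confirmed, fever_present, followup_48h, hydration_advised, immunocompromised, isolate, o2_sat_low, observe_4h, order_pcr, order_xray, rapid_test_pos, rash, sore_throat, start_antiviral} — 20 facts.

20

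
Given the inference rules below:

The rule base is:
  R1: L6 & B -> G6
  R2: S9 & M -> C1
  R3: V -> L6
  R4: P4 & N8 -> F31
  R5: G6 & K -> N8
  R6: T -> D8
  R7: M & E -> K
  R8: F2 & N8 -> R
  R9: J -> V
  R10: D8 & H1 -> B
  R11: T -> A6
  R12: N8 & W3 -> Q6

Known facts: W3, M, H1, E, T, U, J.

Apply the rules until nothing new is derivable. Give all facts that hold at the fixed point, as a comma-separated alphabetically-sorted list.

Round 1: R6 [T -> D8]; R7 [M & E -> K]; R9 [J -> V]; R11 [T -> A6]. New: D8, K, V, A6.
Round 2: R3 [V -> L6]; R10 [D8 & H1 -> B]. New: L6, B.
Round 3: R1 [L6 & B -> G6]. New: G6.
Round 4: R5 [G6 & K -> N8]. New: N8.
Round 5: R12 [N8 & W3 -> Q6]. New: Q6.

A6, B, D8, E, G6, H1, J, K, L6, M, N8, Q6, T, U, V, W3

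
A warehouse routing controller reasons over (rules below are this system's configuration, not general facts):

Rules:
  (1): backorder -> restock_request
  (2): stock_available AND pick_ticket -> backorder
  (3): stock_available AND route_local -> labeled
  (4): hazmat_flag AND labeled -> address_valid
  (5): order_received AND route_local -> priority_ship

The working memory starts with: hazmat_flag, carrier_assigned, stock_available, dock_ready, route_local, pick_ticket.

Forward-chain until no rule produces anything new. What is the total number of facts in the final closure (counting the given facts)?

10

[1] (2) [stock_available AND pick_ticket -> backorder]; (3) [stock_available AND route_local -> labeled]. ⇒ new: backorder, labeled.
[2] (1) [backorder -> restock_request]; (4) [hazmat_flag AND labeled -> address_valid]. ⇒ new: restock_request, address_valid.
Closure: {address_valid, backorder, carrier_assigned, dock_ready, hazmat_flag, labeled, pick_ticket, restock_request, route_local, stock_available} — 10 facts.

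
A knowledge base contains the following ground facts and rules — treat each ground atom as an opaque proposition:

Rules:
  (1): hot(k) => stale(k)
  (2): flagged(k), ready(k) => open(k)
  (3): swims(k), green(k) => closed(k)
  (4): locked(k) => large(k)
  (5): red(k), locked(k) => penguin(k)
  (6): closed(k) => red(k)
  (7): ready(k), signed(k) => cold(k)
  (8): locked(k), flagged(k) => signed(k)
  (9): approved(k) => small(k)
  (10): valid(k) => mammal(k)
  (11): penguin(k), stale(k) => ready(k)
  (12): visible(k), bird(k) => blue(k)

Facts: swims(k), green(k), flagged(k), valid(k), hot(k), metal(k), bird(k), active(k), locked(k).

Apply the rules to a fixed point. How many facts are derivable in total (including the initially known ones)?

19

Round 1: (1) [hot(k) => stale(k)]; (3) [swims(k), green(k) => closed(k)]; (4) [locked(k) => large(k)]; (8) [locked(k), flagged(k) => signed(k)]; (10) [valid(k) => mammal(k)]. New: stale(k), closed(k), large(k), signed(k), mammal(k).
Round 2: (6) [closed(k) => red(k)]. New: red(k).
Round 3: (5) [red(k), locked(k) => penguin(k)]. New: penguin(k).
Round 4: (11) [penguin(k), stale(k) => ready(k)]. New: ready(k).
Round 5: (2) [flagged(k), ready(k) => open(k)]; (7) [ready(k), signed(k) => cold(k)]. New: open(k), cold(k).
Closure: {active(k), bird(k), closed(k), cold(k), flagged(k), green(k), hot(k), large(k), locked(k), mammal(k), metal(k), open(k), penguin(k), ready(k), red(k), signed(k), stale(k), swims(k), valid(k)} — 19 facts.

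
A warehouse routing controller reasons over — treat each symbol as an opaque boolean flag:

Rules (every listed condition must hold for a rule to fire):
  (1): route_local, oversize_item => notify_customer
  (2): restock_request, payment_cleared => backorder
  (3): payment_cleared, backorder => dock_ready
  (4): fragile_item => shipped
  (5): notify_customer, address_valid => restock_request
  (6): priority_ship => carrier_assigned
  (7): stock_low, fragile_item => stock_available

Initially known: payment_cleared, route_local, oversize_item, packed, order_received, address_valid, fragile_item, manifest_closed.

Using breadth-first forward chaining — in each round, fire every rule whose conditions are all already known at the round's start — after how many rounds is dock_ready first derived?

4

Round 1 — (1), (4), derive notify_customer, shipped.
Round 2 — (5), derive restock_request.
Round 3 — (2), derive backorder.
Round 4 — (3), derive dock_ready.
dock_ready first appears in round 4.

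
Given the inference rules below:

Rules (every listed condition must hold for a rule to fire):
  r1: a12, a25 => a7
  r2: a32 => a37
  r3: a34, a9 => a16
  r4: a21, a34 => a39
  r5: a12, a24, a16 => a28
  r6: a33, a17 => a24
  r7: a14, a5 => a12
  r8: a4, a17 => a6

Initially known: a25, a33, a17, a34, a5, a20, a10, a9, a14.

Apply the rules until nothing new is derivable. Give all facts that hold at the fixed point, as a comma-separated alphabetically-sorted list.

a10, a12, a14, a16, a17, a20, a24, a25, a28, a33, a34, a5, a7, a9

Round 1: r3 [a34, a9 => a16]; r6 [a33, a17 => a24]; r7 [a14, a5 => a12]. New: a16, a24, a12.
Round 2: r1 [a12, a25 => a7]; r5 [a12, a24, a16 => a28]. New: a7, a28.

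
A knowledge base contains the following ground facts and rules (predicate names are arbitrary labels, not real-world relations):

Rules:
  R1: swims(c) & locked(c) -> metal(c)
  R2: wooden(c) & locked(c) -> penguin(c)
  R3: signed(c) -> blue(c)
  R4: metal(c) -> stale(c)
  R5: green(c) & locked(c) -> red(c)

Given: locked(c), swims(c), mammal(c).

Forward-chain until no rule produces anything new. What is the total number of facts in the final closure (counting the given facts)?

5

[1] R1 [swims(c) & locked(c) -> metal(c)]. ⇒ new: metal(c).
[2] R4 [metal(c) -> stale(c)]. ⇒ new: stale(c).
Closure: {locked(c), mammal(c), metal(c), stale(c), swims(c)} — 5 facts.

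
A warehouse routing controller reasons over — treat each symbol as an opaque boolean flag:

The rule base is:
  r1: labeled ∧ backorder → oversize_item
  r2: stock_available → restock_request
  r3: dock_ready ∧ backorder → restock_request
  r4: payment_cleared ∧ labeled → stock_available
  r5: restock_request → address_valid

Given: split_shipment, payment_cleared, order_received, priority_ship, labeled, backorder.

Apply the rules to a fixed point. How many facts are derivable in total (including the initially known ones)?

10

Round 1 fires r1, r4, giving oversize_item, stock_available.
Round 2 fires r2, giving restock_request.
Round 3 fires r5, giving address_valid.
Closure: {address_valid, backorder, labeled, order_received, oversize_item, payment_cleared, priority_ship, restock_request, split_shipment, stock_available} — 10 facts.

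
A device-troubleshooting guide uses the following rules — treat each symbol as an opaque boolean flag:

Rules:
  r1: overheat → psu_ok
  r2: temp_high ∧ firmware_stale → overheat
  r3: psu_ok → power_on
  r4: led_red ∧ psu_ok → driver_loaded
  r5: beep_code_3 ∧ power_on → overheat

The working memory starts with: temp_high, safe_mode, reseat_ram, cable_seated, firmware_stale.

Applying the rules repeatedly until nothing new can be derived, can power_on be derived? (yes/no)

Round 1 fires r2, giving overheat.
Round 2 fires r1, giving psu_ok.
Round 3 fires r3, giving power_on.
power_on appears in round 3, so it is derivable.

yes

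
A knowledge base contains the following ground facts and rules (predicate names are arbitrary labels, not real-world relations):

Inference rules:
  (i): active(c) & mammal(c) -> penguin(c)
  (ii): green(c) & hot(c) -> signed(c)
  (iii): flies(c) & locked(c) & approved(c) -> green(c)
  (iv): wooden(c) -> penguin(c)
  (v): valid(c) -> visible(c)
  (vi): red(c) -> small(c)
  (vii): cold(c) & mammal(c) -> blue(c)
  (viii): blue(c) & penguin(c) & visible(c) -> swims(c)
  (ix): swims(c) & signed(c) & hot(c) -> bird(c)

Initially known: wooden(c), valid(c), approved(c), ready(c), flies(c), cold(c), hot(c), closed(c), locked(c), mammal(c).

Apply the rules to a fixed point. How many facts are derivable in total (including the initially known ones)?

17

Round 1 fires (iii), (iv), (v), (vii), giving green(c), penguin(c), visible(c), blue(c).
Round 2 fires (ii), (viii), giving signed(c), swims(c).
Round 3 fires (ix), giving bird(c).
Closure: {approved(c), bird(c), blue(c), closed(c), cold(c), flies(c), green(c), hot(c), locked(c), mammal(c), penguin(c), ready(c), signed(c), swims(c), valid(c), visible(c), wooden(c)} — 17 facts.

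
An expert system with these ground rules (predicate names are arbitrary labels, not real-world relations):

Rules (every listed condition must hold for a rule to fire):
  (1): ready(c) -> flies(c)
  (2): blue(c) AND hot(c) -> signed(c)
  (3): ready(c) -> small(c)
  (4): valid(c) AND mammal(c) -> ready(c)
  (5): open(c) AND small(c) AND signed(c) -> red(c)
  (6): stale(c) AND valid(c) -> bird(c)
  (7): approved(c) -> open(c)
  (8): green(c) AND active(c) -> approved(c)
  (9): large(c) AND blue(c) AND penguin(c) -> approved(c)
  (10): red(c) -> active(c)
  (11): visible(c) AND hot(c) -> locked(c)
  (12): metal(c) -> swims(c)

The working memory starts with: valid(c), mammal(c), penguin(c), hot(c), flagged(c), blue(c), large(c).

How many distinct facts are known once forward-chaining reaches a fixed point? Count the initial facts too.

Round 1: (2) [blue(c) AND hot(c) -> signed(c)]; (4) [valid(c) AND mammal(c) -> ready(c)]; (9) [large(c) AND blue(c) AND penguin(c) -> approved(c)]. New: signed(c), ready(c), approved(c).
Round 2: (1) [ready(c) -> flies(c)]; (3) [ready(c) -> small(c)]; (7) [approved(c) -> open(c)]. New: flies(c), small(c), open(c).
Round 3: (5) [open(c) AND small(c) AND signed(c) -> red(c)]. New: red(c).
Round 4: (10) [red(c) -> active(c)]. New: active(c).
Closure: {active(c), approved(c), blue(c), flagged(c), flies(c), hot(c), large(c), mammal(c), open(c), penguin(c), ready(c), red(c), signed(c), small(c), valid(c)} — 15 facts.

15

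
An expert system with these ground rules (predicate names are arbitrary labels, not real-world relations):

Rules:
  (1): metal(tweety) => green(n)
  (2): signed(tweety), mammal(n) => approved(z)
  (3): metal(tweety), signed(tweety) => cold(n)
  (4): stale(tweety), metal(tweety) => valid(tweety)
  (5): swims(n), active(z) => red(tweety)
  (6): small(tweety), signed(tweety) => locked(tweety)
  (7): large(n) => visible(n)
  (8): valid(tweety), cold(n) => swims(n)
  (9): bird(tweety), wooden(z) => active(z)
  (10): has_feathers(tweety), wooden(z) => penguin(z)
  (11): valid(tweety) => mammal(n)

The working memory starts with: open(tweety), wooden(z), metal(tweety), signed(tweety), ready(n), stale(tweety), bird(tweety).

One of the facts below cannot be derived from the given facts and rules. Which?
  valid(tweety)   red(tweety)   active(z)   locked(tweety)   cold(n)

locked(tweety)

Round 1: (1) [metal(tweety) => green(n)]; (3) [metal(tweety), signed(tweety) => cold(n)]; (4) [stale(tweety), metal(tweety) => valid(tweety)]; (9) [bird(tweety), wooden(z) => active(z)]. New: green(n), cold(n), valid(tweety), active(z).
Round 2: (8) [valid(tweety), cold(n) => swims(n)]; (11) [valid(tweety) => mammal(n)]. New: swims(n), mammal(n).
Round 3: (2) [signed(tweety), mammal(n) => approved(z)]; (5) [swims(n), active(z) => red(tweety)]. New: approved(z), red(tweety).
Derived: valid(tweety) (round 1), red(tweety) (round 3), active(z) (round 1), cold(n) (round 1). locked(tweety) never appears in any round.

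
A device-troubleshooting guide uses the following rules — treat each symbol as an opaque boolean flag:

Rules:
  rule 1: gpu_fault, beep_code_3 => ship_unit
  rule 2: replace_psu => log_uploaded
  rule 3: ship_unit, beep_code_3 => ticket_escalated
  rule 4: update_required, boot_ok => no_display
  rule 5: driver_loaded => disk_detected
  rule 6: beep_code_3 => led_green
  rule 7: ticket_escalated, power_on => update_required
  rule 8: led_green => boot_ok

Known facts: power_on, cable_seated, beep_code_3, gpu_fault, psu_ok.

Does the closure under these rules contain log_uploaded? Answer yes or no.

Round 1 fires rule 1, rule 6, giving ship_unit, led_green.
Round 2 fires rule 3, rule 8, giving ticket_escalated, boot_ok.
Round 3 fires rule 7, giving update_required.
Round 4 fires rule 4, giving no_display.
Fixed point reached. log_uploaded is concluded only by rule 2; rule 2 needs replace_psu (never derived).

no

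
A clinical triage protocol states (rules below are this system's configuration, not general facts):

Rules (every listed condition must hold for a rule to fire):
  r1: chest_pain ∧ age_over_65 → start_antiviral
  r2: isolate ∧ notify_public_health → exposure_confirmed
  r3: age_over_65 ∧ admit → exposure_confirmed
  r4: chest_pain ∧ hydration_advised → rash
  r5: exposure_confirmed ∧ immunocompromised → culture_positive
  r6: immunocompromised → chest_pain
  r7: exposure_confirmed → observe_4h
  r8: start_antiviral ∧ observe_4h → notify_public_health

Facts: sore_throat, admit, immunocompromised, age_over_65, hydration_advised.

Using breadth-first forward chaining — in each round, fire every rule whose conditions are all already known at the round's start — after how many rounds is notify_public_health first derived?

Round 1 fires r3, r6, giving exposure_confirmed, chest_pain.
Round 2 fires r1, r4, r5, r7, giving start_antiviral, rash, culture_positive, observe_4h.
Round 3 fires r8, giving notify_public_health.
notify_public_health first appears in round 3.

3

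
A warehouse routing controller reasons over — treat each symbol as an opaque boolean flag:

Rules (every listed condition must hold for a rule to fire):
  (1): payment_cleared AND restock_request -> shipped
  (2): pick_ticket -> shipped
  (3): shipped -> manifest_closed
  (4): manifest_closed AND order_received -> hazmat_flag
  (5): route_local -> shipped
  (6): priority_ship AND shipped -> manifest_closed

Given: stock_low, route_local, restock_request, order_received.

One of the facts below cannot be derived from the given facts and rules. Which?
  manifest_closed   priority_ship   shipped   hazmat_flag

Round 1: (5) [route_local -> shipped]. Adds shipped.
Round 2: (3) [shipped -> manifest_closed]. Adds manifest_closed.
Round 3: (4) [manifest_closed AND order_received -> hazmat_flag]. Adds hazmat_flag.
Derived: shipped (round 1), manifest_closed (round 2), hazmat_flag (round 3). priority_ship never appears in any round.

priority_ship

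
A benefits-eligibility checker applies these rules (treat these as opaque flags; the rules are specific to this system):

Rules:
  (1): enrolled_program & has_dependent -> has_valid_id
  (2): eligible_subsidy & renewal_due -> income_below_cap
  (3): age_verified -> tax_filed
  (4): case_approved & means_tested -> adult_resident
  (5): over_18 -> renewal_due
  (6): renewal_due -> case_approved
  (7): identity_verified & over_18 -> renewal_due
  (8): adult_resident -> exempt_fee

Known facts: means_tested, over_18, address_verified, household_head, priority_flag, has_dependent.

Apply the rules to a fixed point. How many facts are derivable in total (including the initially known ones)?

Round 1: (5) [over_18 -> renewal_due]. Adds renewal_due.
Round 2: (6) [renewal_due -> case_approved]. Adds case_approved.
Round 3: (4) [case_approved & means_tested -> adult_resident]. Adds adult_resident.
Round 4: (8) [adult_resident -> exempt_fee]. Adds exempt_fee.
Closure: {address_verified, adult_resident, case_approved, exempt_fee, has_dependent, household_head, means_tested, over_18, priority_flag, renewal_due} — 10 facts.

10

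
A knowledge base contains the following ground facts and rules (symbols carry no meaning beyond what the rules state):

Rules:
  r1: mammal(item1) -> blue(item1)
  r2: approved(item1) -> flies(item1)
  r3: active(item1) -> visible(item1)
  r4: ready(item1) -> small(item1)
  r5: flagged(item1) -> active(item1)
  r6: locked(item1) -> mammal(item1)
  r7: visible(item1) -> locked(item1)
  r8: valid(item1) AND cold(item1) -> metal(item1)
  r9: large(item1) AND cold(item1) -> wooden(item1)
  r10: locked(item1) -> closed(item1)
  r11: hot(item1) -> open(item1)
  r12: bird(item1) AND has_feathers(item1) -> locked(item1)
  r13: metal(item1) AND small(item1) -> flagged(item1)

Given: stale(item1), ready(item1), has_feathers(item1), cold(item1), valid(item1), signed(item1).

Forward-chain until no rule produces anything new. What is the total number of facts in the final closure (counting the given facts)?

15

Round 1: r4 [ready(item1) -> small(item1)]; r8 [valid(item1) AND cold(item1) -> metal(item1)]. Adds small(item1), metal(item1).
Round 2: r13 [metal(item1) AND small(item1) -> flagged(item1)]. Adds flagged(item1).
Round 3: r5 [flagged(item1) -> active(item1)]. Adds active(item1).
Round 4: r3 [active(item1) -> visible(item1)]. Adds visible(item1).
Round 5: r7 [visible(item1) -> locked(item1)]. Adds locked(item1).
Round 6: r6 [locked(item1) -> mammal(item1)]; r10 [locked(item1) -> closed(item1)]. Adds mammal(item1), closed(item1).
Round 7: r1 [mammal(item1) -> blue(item1)]. Adds blue(item1).
Closure: {active(item1), blue(item1), closed(item1), cold(item1), flagged(item1), has_feathers(item1), locked(item1), mammal(item1), metal(item1), ready(item1), signed(item1), small(item1), stale(item1), valid(item1), visible(item1)} — 15 facts.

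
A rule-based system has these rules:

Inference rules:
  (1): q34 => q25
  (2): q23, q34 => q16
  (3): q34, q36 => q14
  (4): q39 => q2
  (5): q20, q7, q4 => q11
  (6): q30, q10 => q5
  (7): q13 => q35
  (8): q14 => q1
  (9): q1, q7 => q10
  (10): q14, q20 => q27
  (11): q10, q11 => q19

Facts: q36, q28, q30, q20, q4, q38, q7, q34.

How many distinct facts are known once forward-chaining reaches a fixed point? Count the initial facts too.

Round 1 fires (1), (3), (5), giving q25, q14, q11.
Round 2 fires (8), (10), giving q1, q27.
Round 3 fires (9), giving q10.
Round 4 fires (6), (11), giving q5, q19.
Closure: {q1, q10, q11, q14, q19, q20, q25, q27, q28, q30, q34, q36, q38, q4, q5, q7} — 16 facts.

16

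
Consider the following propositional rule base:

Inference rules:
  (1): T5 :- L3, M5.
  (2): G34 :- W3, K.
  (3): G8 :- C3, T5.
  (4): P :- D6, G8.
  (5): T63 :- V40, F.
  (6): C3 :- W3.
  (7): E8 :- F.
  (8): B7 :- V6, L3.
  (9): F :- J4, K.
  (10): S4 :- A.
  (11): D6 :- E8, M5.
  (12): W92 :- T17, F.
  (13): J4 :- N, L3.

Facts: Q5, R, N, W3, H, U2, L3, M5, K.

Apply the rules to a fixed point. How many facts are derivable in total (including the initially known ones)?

Round 1: (1) [T5 :- L3, M5.]; (2) [G34 :- W3, K.]; (6) [C3 :- W3.]; (13) [J4 :- N, L3.]. New: T5, G34, C3, J4.
Round 2: (3) [G8 :- C3, T5.]; (9) [F :- J4, K.]. New: G8, F.
Round 3: (7) [E8 :- F.]. New: E8.
Round 4: (11) [D6 :- E8, M5.]. New: D6.
Round 5: (4) [P :- D6, G8.]. New: P.
Closure: {C3, D6, E8, F, G34, G8, H, J4, K, L3, M5, N, P, Q5, R, T5, U2, W3} — 18 facts.

18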